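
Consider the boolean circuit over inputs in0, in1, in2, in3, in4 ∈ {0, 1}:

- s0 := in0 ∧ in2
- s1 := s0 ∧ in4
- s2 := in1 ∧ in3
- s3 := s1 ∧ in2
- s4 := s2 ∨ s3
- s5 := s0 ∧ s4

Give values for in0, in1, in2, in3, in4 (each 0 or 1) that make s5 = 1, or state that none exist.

s5 = s0 ∧ s4 must be 1, so both s0 = 1 and s4 = 1.
s0 = in0 ∧ in2 must be 1, so both in0 = 1 and in2 = 1.
s4 = s2 ∨ s3 must be 1, so at least one of s2, s3 is 1.
Check with in0=1, in1=1, in2=1, in3=0, in4=1:
s0 = in0 ∧ in2 = 1 ∧ 1 = 1
s1 = s0 ∧ in4 = 1 ∧ 1 = 1
s2 = in1 ∧ in3 = 1 ∧ 0 = 0
s3 = s1 ∧ in2 = 1 ∧ 1 = 1
s4 = s2 ∨ s3 = 0 ∨ 1 = 1
s5 = s0 ∧ s4 = 1 ∧ 1 = 1
So s5 = 1 as required.

in0=1, in1=1, in2=1, in3=0, in4=1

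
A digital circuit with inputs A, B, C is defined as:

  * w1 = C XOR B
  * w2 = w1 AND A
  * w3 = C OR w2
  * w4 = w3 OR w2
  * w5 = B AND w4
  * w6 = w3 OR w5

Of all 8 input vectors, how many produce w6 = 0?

w6 = w3 OR w5 must be 0, so both w3 = 0 and w5 = 0.
w3 = C OR w2 must be 0, so both C = 0 and w2 = 0.
w5 = B AND w4 must be 0, so at least one of B, w4 is 0.
Satisfying assignments:
  A=0, B=0, C=0
  A=0, B=1, C=0
  A=1, B=0, C=0

3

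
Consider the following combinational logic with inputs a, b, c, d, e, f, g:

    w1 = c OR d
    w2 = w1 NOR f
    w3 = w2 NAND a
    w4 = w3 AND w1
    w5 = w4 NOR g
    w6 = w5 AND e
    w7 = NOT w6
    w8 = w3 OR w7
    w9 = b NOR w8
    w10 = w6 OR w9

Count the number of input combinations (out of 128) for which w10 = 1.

w10 = w6 OR w9 must be 1, so at least one of w6, w9 is 1.
Enumerating the 128 input combinations, 8 give w10 = 1 and 120 give w10 = 0.

8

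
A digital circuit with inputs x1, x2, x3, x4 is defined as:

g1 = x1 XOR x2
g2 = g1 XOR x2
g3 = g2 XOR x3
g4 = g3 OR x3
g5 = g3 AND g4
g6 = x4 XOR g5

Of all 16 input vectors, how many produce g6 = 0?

g6 = x4 XOR g5 must be 0, so x4 and g5 are equal.
Enumerating the 16 input combinations, 8 give g6 = 0 and 8 give g6 = 1.

8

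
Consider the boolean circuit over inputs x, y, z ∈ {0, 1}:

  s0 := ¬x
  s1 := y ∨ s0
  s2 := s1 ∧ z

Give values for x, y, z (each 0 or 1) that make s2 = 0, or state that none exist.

Check with x=1, y=1, z=0:
s0 = ¬x = ¬1 = 0
s1 = y ∨ s0 = 1 ∨ 0 = 1
s2 = s1 ∧ z = 1 ∧ 0 = 0
So s2 = 0 as required.

x=1, y=1, z=0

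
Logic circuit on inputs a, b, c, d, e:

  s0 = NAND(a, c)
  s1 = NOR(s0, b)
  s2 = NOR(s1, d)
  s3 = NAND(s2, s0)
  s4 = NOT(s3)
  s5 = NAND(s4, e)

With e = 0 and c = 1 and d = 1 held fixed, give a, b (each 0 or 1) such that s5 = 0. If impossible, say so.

no solution exists

With e = 0 and c = 1 and d = 1 fixed, none of the 4 settings of a, b give s5 = 0.
For example, with a=1, b=1:
s0 = NAND(a, c) = NAND(1, 1) = 0
s1 = NOR(s0, b) = NOR(0, 1) = 0
s2 = NOR(s1, d) = NOR(0, 1) = 0
s3 = NAND(s2, s0) = NAND(0, 0) = 1
s4 = NOT(s3) = NOT 1 = 0
s5 = NAND(s4, e) = NAND(0, 0) = 1
giving s5 = 1 ≠ 0.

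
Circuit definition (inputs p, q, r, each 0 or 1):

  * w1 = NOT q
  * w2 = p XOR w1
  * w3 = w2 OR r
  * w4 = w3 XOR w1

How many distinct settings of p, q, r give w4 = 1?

w4 = w3 XOR w1 must be 1, so w3 and w1 differ.
Satisfying assignments:
  p=0, q=1, r=1
  p=1, q=0, r=0
  p=1, q=1, r=0
  p=1, q=1, r=1

4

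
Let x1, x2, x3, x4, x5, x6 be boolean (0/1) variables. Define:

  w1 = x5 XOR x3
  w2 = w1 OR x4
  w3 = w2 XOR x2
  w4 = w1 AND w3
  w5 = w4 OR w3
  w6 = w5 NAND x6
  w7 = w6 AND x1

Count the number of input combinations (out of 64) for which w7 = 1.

24

w7 = w6 AND x1 must be 1, so both w6 = 1 and x1 = 1.
Enumerating the 64 input combinations, 24 give w7 = 1 and 40 give w7 = 0.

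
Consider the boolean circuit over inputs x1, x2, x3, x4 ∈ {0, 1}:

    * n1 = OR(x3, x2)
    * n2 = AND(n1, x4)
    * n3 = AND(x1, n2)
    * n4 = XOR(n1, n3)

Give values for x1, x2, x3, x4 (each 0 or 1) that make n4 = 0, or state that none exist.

x1=1, x2=0, x3=0, x4=0

n4 = XOR(n1, n3) must be 0, so n1 and n3 are equal.
Check with x1=1, x2=0, x3=0, x4=0:
n1 = OR(x3, x2) = OR(0, 0) = 0
n2 = AND(n1, x4) = AND(0, 0) = 0
n3 = AND(x1, n2) = AND(1, 0) = 0
n4 = XOR(n1, n3) = XOR(0, 0) = 0
So n4 = 0 as required.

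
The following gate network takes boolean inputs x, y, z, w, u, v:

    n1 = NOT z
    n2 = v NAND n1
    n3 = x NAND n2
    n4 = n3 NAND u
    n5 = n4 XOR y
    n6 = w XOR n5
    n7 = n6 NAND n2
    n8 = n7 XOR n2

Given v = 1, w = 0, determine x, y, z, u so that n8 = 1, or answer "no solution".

x=0 y=0 z=1 u=0

Check with v = 1, w = 0 and x=0, y=0, z=1, u=0:
n1 = NOT z = NOT 1 = 0
n2 = v NAND n1 = 1 NAND 0 = 1
n3 = x NAND n2 = 0 NAND 1 = 1
n4 = n3 NAND u = 1 NAND 0 = 1
n5 = n4 XOR y = 1 XOR 0 = 1
n6 = w XOR n5 = 0 XOR 1 = 1
n7 = n6 NAND n2 = 1 NAND 1 = 0
n8 = n7 XOR n2 = 0 XOR 1 = 1
So n8 = 1.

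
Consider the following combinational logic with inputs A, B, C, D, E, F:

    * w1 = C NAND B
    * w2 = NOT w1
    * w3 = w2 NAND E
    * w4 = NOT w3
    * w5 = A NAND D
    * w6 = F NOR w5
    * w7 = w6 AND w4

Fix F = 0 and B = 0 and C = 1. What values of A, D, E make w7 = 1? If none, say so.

no solution exists

With F = 0 and B = 0 and C = 1 fixed, none of the 8 settings of A, D, E give w7 = 1.
For example, with A=0, D=0, E=0:
w1 = C NAND B = 1 NAND 0 = 1
w2 = NOT w1 = NOT 1 = 0
w3 = w2 NAND E = 0 NAND 0 = 1
w4 = NOT w3 = NOT 1 = 0
w5 = A NAND D = 0 NAND 0 = 1
w6 = F NOR w5 = 0 NOR 1 = 0
w7 = w6 AND w4 = 0 AND 0 = 0
giving w7 = 0 ≠ 1.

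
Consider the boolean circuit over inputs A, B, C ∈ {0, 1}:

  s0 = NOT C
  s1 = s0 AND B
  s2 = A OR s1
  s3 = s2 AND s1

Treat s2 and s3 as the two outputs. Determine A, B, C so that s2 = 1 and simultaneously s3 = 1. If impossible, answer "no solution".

A=0, B=1, C=0

Check with A=0, B=1, C=0:
s0 = NOT C = NOT 0 = 1
s1 = s0 AND B = 1 AND 1 = 1
s2 = A OR s1 = 0 OR 1 = 1
s3 = s2 AND s1 = 1 AND 1 = 1
So s2 = 1 and s3 = 1.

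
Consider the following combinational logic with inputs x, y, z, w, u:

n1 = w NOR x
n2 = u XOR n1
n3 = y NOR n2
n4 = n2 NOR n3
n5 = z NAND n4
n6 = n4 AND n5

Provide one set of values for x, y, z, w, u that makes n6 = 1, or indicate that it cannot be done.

n6 = n4 AND n5 must be 1, so both n4 = 1 and n5 = 1.
n4 = n2 NOR n3 must be 1, so both n2 = 0 and n3 = 0.
Check with x=0, y=1, z=0, w=0, u=1:
n1 = w NOR x = 0 NOR 0 = 1
n2 = u XOR n1 = 1 XOR 1 = 0
n3 = y NOR n2 = 1 NOR 0 = 0
n4 = n2 NOR n3 = 0 NOR 0 = 1
n5 = z NAND n4 = 0 NAND 1 = 1
n6 = n4 AND n5 = 1 AND 1 = 1
So n6 = 1 as required.

x=0, y=1, z=0, w=0, u=1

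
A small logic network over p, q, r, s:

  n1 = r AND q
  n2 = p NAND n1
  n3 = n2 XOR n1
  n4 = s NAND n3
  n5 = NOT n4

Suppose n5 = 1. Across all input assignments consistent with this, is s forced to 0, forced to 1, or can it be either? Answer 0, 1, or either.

1

n5 = NOT n4 must be 1, so n4 = 0.
n4 = s NAND n3 must be 0, so both s = 1 and n3 = 1.
n3 = n2 XOR n1 must be 1, so n2 and n1 differ.
Every assignment with n5 = 1 has s = 1; there are 7 such assignment(s).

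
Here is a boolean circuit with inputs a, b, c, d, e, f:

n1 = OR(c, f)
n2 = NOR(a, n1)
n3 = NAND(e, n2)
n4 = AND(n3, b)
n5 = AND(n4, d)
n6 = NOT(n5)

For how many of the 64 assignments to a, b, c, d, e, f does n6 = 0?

15

n6 = NOT(n5) must be 0, so n5 = 1.
n5 = AND(n4, d) must be 1, so both n4 = 1 and d = 1.
n4 = AND(n3, b) must be 1, so both n3 = 1 and b = 1.
Enumerating the 64 input combinations, 15 give n6 = 0 and 49 give n6 = 1.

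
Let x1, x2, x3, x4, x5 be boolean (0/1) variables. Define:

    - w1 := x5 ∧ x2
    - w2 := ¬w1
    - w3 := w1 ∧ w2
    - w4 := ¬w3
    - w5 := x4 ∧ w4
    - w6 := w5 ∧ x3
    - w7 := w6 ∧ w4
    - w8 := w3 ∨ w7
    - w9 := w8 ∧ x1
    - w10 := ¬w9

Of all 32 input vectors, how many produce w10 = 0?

w10 = ¬w9 must be 0, so w9 = 1.
w9 = w8 ∧ x1 must be 1, so both w8 = 1 and x1 = 1.
Enumerating the 32 input combinations, 4 give w10 = 0 and 28 give w10 = 1.

4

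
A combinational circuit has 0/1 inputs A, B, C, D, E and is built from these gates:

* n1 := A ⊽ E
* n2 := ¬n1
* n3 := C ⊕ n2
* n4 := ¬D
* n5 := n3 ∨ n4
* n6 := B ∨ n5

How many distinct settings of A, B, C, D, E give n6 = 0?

4

n6 = B ∨ n5 must be 0, so both B = 0 and n5 = 0.
Enumerating the 32 input combinations, 4 give n6 = 0 and 28 give n6 = 1.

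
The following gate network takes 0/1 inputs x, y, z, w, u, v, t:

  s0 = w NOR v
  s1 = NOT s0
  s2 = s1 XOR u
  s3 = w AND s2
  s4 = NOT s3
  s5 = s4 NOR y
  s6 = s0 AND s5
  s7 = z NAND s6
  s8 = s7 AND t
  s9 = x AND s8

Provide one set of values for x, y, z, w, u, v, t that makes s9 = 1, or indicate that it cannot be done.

x=1, y=0, z=0, w=0, u=1, v=1, t=1

s9 = x AND s8 must be 1, so both x = 1 and s8 = 1.
s8 = s7 AND t must be 1, so both s7 = 1 and t = 1.
Check with x=1, y=0, z=0, w=0, u=1, v=1, t=1:
s0 = w NOR v = 0 NOR 1 = 0
s1 = NOT s0 = NOT 0 = 1
s2 = s1 XOR u = 1 XOR 1 = 0
s3 = w AND s2 = 0 AND 0 = 0
s4 = NOT s3 = NOT 0 = 1
s5 = s4 NOR y = 1 NOR 0 = 0
s6 = s0 AND s5 = 0 AND 0 = 0
s7 = z NAND s6 = 0 NAND 0 = 1
s8 = s7 AND t = 1 AND 1 = 1
s9 = x AND s8 = 1 AND 1 = 1
So s9 = 1 as required.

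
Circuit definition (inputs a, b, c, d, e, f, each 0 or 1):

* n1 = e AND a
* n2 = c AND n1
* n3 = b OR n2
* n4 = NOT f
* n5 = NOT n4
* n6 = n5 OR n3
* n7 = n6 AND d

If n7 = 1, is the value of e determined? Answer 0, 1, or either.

either

Both values of e occur among assignments with n7 = 1:
  e=0: a=0, b=0, c=0, d=1, e=0, f=1
  e=1: a=0, b=0, c=0, d=1, e=1, f=1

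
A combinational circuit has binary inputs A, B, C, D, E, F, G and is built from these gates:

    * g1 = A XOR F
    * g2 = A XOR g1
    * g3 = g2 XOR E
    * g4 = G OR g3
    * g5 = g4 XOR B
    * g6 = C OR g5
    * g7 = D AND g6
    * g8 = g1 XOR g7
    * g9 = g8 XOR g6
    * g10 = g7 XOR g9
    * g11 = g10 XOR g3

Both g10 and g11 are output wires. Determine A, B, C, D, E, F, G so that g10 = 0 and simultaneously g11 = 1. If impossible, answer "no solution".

Check with A=0, B=0, C=1, D=1, E=0, F=1, G=0:
g1 = A XOR F = 0 XOR 1 = 1
g2 = A XOR g1 = 0 XOR 1 = 1
g3 = g2 XOR E = 1 XOR 0 = 1
g4 = G OR g3 = 0 OR 1 = 1
g5 = g4 XOR B = 1 XOR 0 = 1
g6 = C OR g5 = 1 OR 1 = 1
g7 = D AND g6 = 1 AND 1 = 1
g8 = g1 XOR g7 = 1 XOR 1 = 0
g9 = g8 XOR g6 = 0 XOR 1 = 1
g10 = g7 XOR g9 = 1 XOR 1 = 0
g11 = g10 XOR g3 = 0 XOR 1 = 1
So g10 = 0 and g11 = 1.

A=0, B=0, C=1, D=1, E=0, F=1, G=0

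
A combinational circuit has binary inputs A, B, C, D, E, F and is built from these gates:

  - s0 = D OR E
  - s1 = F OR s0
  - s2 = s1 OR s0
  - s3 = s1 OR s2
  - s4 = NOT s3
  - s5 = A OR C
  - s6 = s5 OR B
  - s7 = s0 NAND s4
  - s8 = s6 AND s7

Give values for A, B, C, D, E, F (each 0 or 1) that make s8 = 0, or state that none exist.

A=0 B=0 C=0 D=1 E=1 F=0

s8 = s6 AND s7 must be 0, so at least one of s6, s7 is 0.
Check with A=0 B=0 C=0 D=1 E=1 F=0:
s0 = D OR E = 1 OR 1 = 1
s1 = F OR s0 = 0 OR 1 = 1
s2 = s1 OR s0 = 1 OR 1 = 1
s3 = s1 OR s2 = 1 OR 1 = 1
s4 = NOT s3 = NOT 1 = 0
s5 = A OR C = 0 OR 0 = 0
s6 = s5 OR B = 0 OR 0 = 0
s7 = s0 NAND s4 = 1 NAND 0 = 1
s8 = s6 AND s7 = 0 AND 1 = 0
So s8 = 0 as required.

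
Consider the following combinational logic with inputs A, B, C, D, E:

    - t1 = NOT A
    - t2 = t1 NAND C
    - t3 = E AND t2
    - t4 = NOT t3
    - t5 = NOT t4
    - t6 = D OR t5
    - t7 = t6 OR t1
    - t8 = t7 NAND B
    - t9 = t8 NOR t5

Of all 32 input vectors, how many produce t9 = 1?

8

t9 = t8 NOR t5 must be 1, so both t8 = 0 and t5 = 0.
t8 = t7 NAND B must be 0, so both t7 = 1 and B = 1.
t5 = NOT t4 must be 0, so t4 = 1.
Enumerating the 32 input combinations, 8 give t9 = 1 and 24 give t9 = 0.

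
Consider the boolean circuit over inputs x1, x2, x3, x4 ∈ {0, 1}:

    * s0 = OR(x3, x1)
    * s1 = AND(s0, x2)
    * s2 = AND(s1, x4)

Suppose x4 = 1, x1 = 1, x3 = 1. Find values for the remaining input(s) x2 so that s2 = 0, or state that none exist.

s2 = AND(s1, x4) must be 0, so at least one of s1, x4 is 0.
Check with x4 = 1, x1 = 1, x3 = 1 and x2=0:
s0 = OR(x3, x1) = OR(1, 1) = 1
s1 = AND(s0, x2) = AND(1, 0) = 0
s2 = AND(s1, x4) = AND(0, 1) = 0
So s2 = 0.

x2=0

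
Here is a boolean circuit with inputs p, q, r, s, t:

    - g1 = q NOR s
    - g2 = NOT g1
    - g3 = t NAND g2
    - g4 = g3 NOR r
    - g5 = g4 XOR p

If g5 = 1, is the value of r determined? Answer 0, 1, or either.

Both values of r occur among assignments with g5 = 1:
  r=0: p=0, q=0, r=0, s=1, t=1
  r=1: p=1, q=0, r=1, s=0, t=0

either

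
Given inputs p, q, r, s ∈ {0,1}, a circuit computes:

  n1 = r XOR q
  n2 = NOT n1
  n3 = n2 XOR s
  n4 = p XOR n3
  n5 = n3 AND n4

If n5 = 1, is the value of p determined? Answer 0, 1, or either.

n5 = n3 AND n4 must be 1, so both n3 = 1 and n4 = 1.
n3 = n2 XOR s must be 1, so n2 and s differ.
n4 = p XOR n3 must be 1, so p and n3 differ.
Every assignment with n5 = 1 has p = 0; there are 4 such assignment(s).
  p=0, q=0, r=0, s=0
  p=0, q=0, r=1, s=1
  p=0, q=1, r=0, s=1
  p=0, q=1, r=1, s=0

0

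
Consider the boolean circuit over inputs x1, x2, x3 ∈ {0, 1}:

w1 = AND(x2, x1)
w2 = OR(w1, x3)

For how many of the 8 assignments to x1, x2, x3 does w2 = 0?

w2 = OR(w1, x3) must be 0, so both w1 = 0 and x3 = 0.
w1 = AND(x2, x1) must be 0, so at least one of x2, x1 is 0.
Satisfying assignments:
  x1=0, x2=0, x3=0
  x1=0, x2=1, x3=0
  x1=1, x2=0, x3=0

3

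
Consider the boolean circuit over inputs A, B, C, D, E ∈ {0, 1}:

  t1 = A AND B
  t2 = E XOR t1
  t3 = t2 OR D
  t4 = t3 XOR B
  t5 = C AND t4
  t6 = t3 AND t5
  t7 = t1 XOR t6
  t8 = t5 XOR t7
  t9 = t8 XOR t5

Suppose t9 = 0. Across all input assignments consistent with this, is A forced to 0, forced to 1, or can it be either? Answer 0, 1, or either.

Both values of A occur among assignments with t9 = 0:
  A=0: A=0, B=0, C=0, D=0, E=0
  A=1: A=1, B=0, C=0, D=0, E=0

either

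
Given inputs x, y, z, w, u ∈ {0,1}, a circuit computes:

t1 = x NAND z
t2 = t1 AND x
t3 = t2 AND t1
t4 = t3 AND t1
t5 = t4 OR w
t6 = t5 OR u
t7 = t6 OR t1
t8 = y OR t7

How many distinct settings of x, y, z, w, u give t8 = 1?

t8 = y OR t7 must be 1, so at least one of y, t7 is 1.
Enumerating the 32 input combinations, 31 give t8 = 1 and 1 give t8 = 0.

31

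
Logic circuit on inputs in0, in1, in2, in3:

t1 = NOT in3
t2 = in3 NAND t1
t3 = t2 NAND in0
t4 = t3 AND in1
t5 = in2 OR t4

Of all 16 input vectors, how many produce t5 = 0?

6

t5 = in2 OR t4 must be 0, so both in2 = 0 and t4 = 0.
t4 = t3 AND in1 must be 0, so at least one of t3, in1 is 0.
Enumerating the 16 input combinations, 6 give t5 = 0 and 10 give t5 = 1.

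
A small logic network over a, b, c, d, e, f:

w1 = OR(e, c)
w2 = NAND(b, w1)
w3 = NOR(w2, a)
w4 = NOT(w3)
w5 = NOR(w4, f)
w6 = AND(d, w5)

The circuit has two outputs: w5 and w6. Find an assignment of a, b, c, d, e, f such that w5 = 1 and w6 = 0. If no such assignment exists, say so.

a=0, b=1, c=1, d=0, e=0, f=0

Check with a=0, b=1, c=1, d=0, e=0, f=0:
w1 = OR(e, c) = OR(0, 1) = 1
w2 = NAND(b, w1) = NAND(1, 1) = 0
w3 = NOR(w2, a) = NOR(0, 0) = 1
w4 = NOT(w3) = NOT 1 = 0
w5 = NOR(w4, f) = NOR(0, 0) = 1
w6 = AND(d, w5) = AND(0, 1) = 0
So w5 = 1 and w6 = 0.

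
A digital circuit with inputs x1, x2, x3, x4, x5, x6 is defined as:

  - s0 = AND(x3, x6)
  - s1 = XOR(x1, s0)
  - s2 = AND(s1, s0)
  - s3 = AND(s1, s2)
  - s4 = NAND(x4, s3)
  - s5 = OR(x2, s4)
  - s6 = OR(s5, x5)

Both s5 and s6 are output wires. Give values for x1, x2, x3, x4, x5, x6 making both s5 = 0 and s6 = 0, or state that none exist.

x1=0 x2=0 x3=1 x4=1 x5=0 x6=1

Check with x1=0 x2=0 x3=1 x4=1 x5=0 x6=1:
s0 = AND(x3, x6) = AND(1, 1) = 1
s1 = XOR(x1, s0) = XOR(0, 1) = 1
s2 = AND(s1, s0) = AND(1, 1) = 1
s3 = AND(s1, s2) = AND(1, 1) = 1
s4 = NAND(x4, s3) = NAND(1, 1) = 0
s5 = OR(x2, s4) = OR(0, 0) = 0
s6 = OR(s5, x5) = OR(0, 0) = 0
So s5 = 0 and s6 = 0.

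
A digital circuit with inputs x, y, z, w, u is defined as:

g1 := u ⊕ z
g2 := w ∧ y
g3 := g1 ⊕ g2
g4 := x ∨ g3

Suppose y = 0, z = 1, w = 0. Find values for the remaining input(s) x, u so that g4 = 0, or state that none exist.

x=0, u=1

g4 = x ∨ g3 must be 0, so both x = 0 and g3 = 0.
Check with y = 0, z = 1, w = 0 and x=0, u=1:
g1 = u ⊕ z = 1 ⊕ 1 = 0
g2 = w ∧ y = 0 ∧ 0 = 0
g3 = g1 ⊕ g2 = 0 ⊕ 0 = 0
g4 = x ∨ g3 = 0 ∨ 0 = 0
So g4 = 0.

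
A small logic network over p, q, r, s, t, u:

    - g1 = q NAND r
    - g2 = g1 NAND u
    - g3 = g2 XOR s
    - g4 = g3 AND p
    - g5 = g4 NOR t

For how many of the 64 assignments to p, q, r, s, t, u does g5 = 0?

40

g5 = g4 NOR t must be 0, so at least one of g4, t is 1.
Enumerating the 64 input combinations, 40 give g5 = 0 and 24 give g5 = 1.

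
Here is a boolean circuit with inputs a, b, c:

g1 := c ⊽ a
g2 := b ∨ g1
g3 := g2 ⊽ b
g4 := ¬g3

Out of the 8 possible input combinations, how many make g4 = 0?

g4 = ¬g3 must be 0, so g3 = 1.
g3 = g2 ⊽ b must be 1, so both g2 = 0 and b = 0.
Satisfying assignments:
  a=0, b=0, c=1
  a=1, b=0, c=0
  a=1, b=0, c=1

3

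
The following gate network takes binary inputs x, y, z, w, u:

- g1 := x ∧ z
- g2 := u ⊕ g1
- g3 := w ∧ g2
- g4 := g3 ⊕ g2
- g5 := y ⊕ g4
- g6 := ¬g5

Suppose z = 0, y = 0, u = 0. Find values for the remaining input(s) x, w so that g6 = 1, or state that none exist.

Check with z = 0, y = 0, u = 0 and x=1, w=1:
g1 = x ∧ z = 1 ∧ 0 = 0
g2 = u ⊕ g1 = 0 ⊕ 0 = 0
g3 = w ∧ g2 = 1 ∧ 0 = 0
g4 = g3 ⊕ g2 = 0 ⊕ 0 = 0
g5 = y ⊕ g4 = 0 ⊕ 0 = 0
g6 = ¬g5 = ¬0 = 1
So g6 = 1.

x=1, w=1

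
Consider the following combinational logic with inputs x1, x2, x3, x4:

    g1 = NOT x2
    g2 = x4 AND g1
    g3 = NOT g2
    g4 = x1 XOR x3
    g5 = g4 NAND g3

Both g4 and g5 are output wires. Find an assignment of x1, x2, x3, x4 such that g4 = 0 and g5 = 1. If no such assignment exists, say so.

Check with x1=1 x2=1 x3=1 x4=1:
g1 = NOT x2 = NOT 1 = 0
g2 = x4 AND g1 = 1 AND 0 = 0
g3 = NOT g2 = NOT 0 = 1
g4 = x1 XOR x3 = 1 XOR 1 = 0
g5 = g4 NAND g3 = 0 NAND 1 = 1
So g4 = 0 and g5 = 1.

x1=1 x2=1 x3=1 x4=1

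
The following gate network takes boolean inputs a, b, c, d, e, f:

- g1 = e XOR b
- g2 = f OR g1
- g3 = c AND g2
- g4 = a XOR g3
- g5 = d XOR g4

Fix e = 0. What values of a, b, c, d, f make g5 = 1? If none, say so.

a=0 b=0 c=0 d=1 f=0

g5 = d XOR g4 must be 1, so d and g4 differ.
Check with e = 0 and a=0, b=0, c=0, d=1, f=0:
g1 = e XOR b = 0 XOR 0 = 0
g2 = f OR g1 = 0 OR 0 = 0
g3 = c AND g2 = 0 AND 0 = 0
g4 = a XOR g3 = 0 XOR 0 = 0
g5 = d XOR g4 = 1 XOR 0 = 1
So g5 = 1.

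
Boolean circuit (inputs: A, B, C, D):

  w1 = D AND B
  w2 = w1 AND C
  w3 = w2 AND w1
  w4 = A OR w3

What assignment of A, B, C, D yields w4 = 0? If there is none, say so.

w4 = A OR w3 must be 0, so both A = 0 and w3 = 0.
w3 = w2 AND w1 must be 0, so at least one of w2, w1 is 0.
Check with A=0 B=0 C=1 D=0:
w1 = D AND B = 0 AND 0 = 0
w2 = w1 AND C = 0 AND 1 = 0
w3 = w2 AND w1 = 0 AND 0 = 0
w4 = A OR w3 = 0 OR 0 = 0
So w4 = 0 as required.

A=0 B=0 C=1 D=0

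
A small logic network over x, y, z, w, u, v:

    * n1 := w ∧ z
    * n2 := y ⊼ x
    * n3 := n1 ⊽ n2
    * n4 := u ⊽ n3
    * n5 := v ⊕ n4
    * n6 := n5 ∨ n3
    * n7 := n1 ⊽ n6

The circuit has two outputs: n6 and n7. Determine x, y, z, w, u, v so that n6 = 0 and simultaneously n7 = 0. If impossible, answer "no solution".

Check with x=1 y=1 z=1 w=1 u=0 v=1:
n1 = w ∧ z = 1 ∧ 1 = 1
n2 = y ⊼ x = 1 ⊼ 1 = 0
n3 = n1 ⊽ n2 = 1 ⊽ 0 = 0
n4 = u ⊽ n3 = 0 ⊽ 0 = 1
n5 = v ⊕ n4 = 1 ⊕ 1 = 0
n6 = n5 ∨ n3 = 0 ∨ 0 = 0
n7 = n1 ⊽ n6 = 1 ⊽ 0 = 0
So n6 = 0 and n7 = 0.

x=1 y=1 z=1 w=1 u=0 v=1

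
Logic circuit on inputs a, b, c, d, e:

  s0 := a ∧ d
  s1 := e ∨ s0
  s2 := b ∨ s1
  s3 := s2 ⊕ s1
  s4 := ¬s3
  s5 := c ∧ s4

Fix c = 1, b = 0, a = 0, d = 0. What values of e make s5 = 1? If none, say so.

Check with c = 1, b = 0, a = 0, d = 0 and e=0:
s0 = a ∧ d = 0 ∧ 0 = 0
s1 = e ∨ s0 = 0 ∨ 0 = 0
s2 = b ∨ s1 = 0 ∨ 0 = 0
s3 = s2 ⊕ s1 = 0 ⊕ 0 = 0
s4 = ¬s3 = ¬0 = 1
s5 = c ∧ s4 = 1 ∧ 1 = 1
So s5 = 1.

e=0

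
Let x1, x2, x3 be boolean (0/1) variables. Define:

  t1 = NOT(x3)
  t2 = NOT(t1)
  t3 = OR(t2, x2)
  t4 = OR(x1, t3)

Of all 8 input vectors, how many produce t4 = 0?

1

t4 = OR(x1, t3) must be 0, so both x1 = 0 and t3 = 0.
Satisfying assignments:
  x1=0, x2=0, x3=0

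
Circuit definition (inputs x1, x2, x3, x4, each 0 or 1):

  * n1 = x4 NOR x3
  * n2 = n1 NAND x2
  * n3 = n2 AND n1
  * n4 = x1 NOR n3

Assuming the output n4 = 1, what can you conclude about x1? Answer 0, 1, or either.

0

n4 = x1 NOR n3 must be 1, so both x1 = 0 and n3 = 0.
n3 = n2 AND n1 must be 0, so at least one of n2, n1 is 0.
Every assignment with n4 = 1 has x1 = 0; there are 7 such assignment(s).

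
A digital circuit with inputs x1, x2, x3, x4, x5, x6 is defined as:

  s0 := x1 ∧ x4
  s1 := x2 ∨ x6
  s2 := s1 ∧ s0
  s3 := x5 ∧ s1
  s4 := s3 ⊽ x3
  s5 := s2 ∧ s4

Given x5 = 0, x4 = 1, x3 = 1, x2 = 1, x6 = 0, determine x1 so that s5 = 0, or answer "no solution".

s5 = s2 ∧ s4 must be 0, so at least one of s2, s4 is 0.
Check with x5 = 0, x4 = 1, x3 = 1, x2 = 1, x6 = 0 and x1=1:
s0 = x1 ∧ x4 = 1 ∧ 1 = 1
s1 = x2 ∨ x6 = 1 ∨ 0 = 1
s2 = s1 ∧ s0 = 1 ∧ 1 = 1
s3 = x5 ∧ s1 = 0 ∧ 1 = 0
s4 = s3 ⊽ x3 = 0 ⊽ 1 = 0
s5 = s2 ∧ s4 = 1 ∧ 0 = 0
So s5 = 0.

x1=1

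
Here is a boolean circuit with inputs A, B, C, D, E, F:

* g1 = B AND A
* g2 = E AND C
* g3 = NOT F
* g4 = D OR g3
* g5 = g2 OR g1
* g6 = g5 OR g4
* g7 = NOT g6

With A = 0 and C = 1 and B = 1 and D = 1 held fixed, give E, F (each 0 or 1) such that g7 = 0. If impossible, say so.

E=1, F=0

Check with A = 0 and C = 1 and B = 1 and D = 1 and E=1, F=0:
g1 = B AND A = 1 AND 0 = 0
g2 = E AND C = 1 AND 1 = 1
g3 = NOT F = NOT 0 = 1
g4 = D OR g3 = 1 OR 1 = 1
g5 = g2 OR g1 = 1 OR 0 = 1
g6 = g5 OR g4 = 1 OR 1 = 1
g7 = NOT g6 = NOT 1 = 0
So g7 = 0.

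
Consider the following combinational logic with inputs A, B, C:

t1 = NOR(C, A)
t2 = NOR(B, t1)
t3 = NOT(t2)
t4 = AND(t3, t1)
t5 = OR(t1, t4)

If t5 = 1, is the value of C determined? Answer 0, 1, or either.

0

t5 = OR(t1, t4) must be 1, so at least one of t1, t4 is 1.
Every assignment with t5 = 1 has C = 0; there are 2 such assignment(s).
  A=0, B=0, C=0
  A=0, B=1, C=0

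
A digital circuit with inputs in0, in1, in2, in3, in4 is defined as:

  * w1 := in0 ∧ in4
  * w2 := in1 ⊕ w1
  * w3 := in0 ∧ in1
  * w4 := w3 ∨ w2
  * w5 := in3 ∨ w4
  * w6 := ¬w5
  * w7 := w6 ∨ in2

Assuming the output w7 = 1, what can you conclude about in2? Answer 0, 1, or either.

Both values of in2 occur among assignments with w7 = 1:
  in2=0: in0=0, in1=0, in2=0, in3=0, in4=0
  in2=1: in0=0, in1=0, in2=1, in3=0, in4=0

either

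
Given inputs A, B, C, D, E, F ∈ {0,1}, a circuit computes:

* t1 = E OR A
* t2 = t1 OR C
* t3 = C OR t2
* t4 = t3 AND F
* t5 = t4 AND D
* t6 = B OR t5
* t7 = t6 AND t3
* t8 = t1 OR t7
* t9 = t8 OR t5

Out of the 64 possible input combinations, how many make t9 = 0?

11

t9 = t8 OR t5 must be 0, so both t8 = 0 and t5 = 0.
Enumerating the 64 input combinations, 11 give t9 = 0 and 53 give t9 = 1.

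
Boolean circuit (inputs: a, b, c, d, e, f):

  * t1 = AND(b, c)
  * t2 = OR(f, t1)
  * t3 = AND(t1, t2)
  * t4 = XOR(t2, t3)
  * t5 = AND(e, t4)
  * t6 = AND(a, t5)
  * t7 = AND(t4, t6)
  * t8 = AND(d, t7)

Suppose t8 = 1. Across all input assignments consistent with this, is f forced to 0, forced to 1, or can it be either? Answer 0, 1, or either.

1

t8 = AND(d, t7) must be 1, so both d = 1 and t7 = 1.
Every assignment with t8 = 1 has f = 1; there are 3 such assignment(s).
  a=1, b=0, c=0, d=1, e=1, f=1
  a=1, b=0, c=1, d=1, e=1, f=1
  a=1, b=1, c=0, d=1, e=1, f=1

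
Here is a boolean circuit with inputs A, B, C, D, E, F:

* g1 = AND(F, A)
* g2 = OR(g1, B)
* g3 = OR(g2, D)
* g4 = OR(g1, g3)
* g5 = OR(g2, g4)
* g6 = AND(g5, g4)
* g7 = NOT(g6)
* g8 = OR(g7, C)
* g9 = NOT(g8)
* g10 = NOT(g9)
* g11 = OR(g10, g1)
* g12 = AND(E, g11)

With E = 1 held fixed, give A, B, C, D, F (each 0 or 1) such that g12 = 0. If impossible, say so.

Check with E = 1 and A=1, B=0, C=0, D=1, F=0:
g1 = AND(F, A) = AND(0, 1) = 0
g2 = OR(g1, B) = OR(0, 0) = 0
g3 = OR(g2, D) = OR(0, 1) = 1
g4 = OR(g1, g3) = OR(0, 1) = 1
g5 = OR(g2, g4) = OR(0, 1) = 1
g6 = AND(g5, g4) = AND(1, 1) = 1
g7 = NOT(g6) = NOT 1 = 0
g8 = OR(g7, C) = OR(0, 0) = 0
g9 = NOT(g8) = NOT 0 = 1
g10 = NOT(g9) = NOT 1 = 0
g11 = OR(g10, g1) = OR(0, 0) = 0
g12 = AND(E, g11) = AND(1, 0) = 0
So g12 = 0.

A=1, B=0, C=0, D=1, F=0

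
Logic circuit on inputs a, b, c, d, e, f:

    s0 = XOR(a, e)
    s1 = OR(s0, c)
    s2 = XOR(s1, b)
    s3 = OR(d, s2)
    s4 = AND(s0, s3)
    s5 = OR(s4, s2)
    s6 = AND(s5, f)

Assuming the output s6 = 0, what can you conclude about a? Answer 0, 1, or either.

either

Both values of a occur among assignments with s6 = 0:
  a=0: a=0, b=0, c=0, d=0, e=0, f=0
  a=1: a=1, b=0, c=0, d=0, e=0, f=0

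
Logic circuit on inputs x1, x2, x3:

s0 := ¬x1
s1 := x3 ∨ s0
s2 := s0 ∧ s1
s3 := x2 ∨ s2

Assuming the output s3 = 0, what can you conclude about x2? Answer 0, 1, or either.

0

s3 = x2 ∨ s2 must be 0, so both x2 = 0 and s2 = 0.
s2 = s0 ∧ s1 must be 0, so at least one of s0, s1 is 0.
Every assignment with s3 = 0 has x2 = 0; there are 2 such assignment(s).
  x1=1, x2=0, x3=0
  x1=1, x2=0, x3=1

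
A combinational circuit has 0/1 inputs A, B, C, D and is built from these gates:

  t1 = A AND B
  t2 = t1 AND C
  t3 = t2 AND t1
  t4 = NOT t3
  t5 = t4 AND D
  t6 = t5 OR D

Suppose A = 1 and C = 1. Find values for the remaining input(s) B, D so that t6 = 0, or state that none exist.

t6 = t5 OR D must be 0, so both t5 = 0 and D = 0.
t5 = t4 AND D must be 0, so at least one of t4, D is 0.
Check with A = 1 and C = 1 and B=1, D=0:
t1 = A AND B = 1 AND 1 = 1
t2 = t1 AND C = 1 AND 1 = 1
t3 = t2 AND t1 = 1 AND 1 = 1
t4 = NOT t3 = NOT 1 = 0
t5 = t4 AND D = 0 AND 0 = 0
t6 = t5 OR D = 0 OR 0 = 0
So t6 = 0.

B=1, D=0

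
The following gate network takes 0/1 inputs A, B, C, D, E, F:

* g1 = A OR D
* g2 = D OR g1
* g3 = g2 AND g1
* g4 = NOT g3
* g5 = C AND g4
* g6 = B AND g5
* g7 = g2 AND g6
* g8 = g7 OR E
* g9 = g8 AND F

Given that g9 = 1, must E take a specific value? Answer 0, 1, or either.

1

g9 = g8 AND F must be 1, so both g8 = 1 and F = 1.
g8 = g7 OR E must be 1, so at least one of g7, E is 1.
Every assignment with g9 = 1 has E = 1; there are 16 such assignment(s).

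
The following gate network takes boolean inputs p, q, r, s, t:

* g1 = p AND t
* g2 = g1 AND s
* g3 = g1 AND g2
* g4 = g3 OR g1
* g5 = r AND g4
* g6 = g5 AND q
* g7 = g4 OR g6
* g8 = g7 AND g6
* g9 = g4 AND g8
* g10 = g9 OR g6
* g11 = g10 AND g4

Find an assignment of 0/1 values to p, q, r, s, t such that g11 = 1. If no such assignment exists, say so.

g11 = g10 AND g4 must be 1, so both g10 = 1 and g4 = 1.
g10 = g9 OR g6 must be 1, so at least one of g9, g6 is 1.
g4 = g3 OR g1 must be 1, so at least one of g3, g1 is 1.
Check with p=1, q=1, r=1, s=0, t=1:
g1 = p AND t = 1 AND 1 = 1
g2 = g1 AND s = 1 AND 0 = 0
g3 = g1 AND g2 = 1 AND 0 = 0
g4 = g3 OR g1 = 0 OR 1 = 1
g5 = r AND g4 = 1 AND 1 = 1
g6 = g5 AND q = 1 AND 1 = 1
g7 = g4 OR g6 = 1 OR 1 = 1
g8 = g7 AND g6 = 1 AND 1 = 1
g9 = g4 AND g8 = 1 AND 1 = 1
g10 = g9 OR g6 = 1 OR 1 = 1
g11 = g10 AND g4 = 1 AND 1 = 1
So g11 = 1 as required.

p=1, q=1, r=1, s=0, t=1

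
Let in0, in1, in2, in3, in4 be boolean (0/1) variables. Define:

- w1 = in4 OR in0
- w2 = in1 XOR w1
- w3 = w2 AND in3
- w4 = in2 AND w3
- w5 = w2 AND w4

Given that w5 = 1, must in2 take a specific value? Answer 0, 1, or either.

1

w5 = w2 AND w4 must be 1, so both w2 = 1 and w4 = 1.
Every assignment with w5 = 1 has in2 = 1; there are 4 such assignment(s).
  in0=0, in1=0, in2=1, in3=1, in4=1
  in0=0, in1=1, in2=1, in3=1, in4=0
  in0=1, in1=0, in2=1, in3=1, in4=0
  in0=1, in1=0, in2=1, in3=1, in4=1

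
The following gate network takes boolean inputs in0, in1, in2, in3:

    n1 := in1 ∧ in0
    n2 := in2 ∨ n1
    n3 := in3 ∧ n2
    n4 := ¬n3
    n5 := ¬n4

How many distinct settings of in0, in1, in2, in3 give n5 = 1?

n5 = ¬n4 must be 1, so n4 = 0.
n4 = ¬n3 must be 0, so n3 = 1.
Enumerating the 16 input combinations, 5 give n5 = 1 and 11 give n5 = 0.

5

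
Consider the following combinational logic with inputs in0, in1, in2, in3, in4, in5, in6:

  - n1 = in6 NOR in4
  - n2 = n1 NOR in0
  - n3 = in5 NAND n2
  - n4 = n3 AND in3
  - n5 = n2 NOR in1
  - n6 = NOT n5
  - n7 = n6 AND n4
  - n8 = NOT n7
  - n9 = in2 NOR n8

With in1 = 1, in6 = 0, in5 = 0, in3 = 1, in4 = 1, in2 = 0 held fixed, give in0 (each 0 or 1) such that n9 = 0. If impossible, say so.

no solution exists

With in1 = 1, in6 = 0, in5 = 0, in3 = 1, in4 = 1, in2 = 0 fixed, none of the 2 settings of in0 give n9 = 0.
For example, with in0=1:
n1 = in6 NOR in4 = 0 NOR 1 = 0
n2 = n1 NOR in0 = 0 NOR 1 = 0
n3 = in5 NAND n2 = 0 NAND 0 = 1
n4 = n3 AND in3 = 1 AND 1 = 1
n5 = n2 NOR in1 = 0 NOR 1 = 0
n6 = NOT n5 = NOT 0 = 1
n7 = n6 AND n4 = 1 AND 1 = 1
n8 = NOT n7 = NOT 1 = 0
n9 = in2 NOR n8 = 0 NOR 0 = 1
giving n9 = 1 ≠ 0.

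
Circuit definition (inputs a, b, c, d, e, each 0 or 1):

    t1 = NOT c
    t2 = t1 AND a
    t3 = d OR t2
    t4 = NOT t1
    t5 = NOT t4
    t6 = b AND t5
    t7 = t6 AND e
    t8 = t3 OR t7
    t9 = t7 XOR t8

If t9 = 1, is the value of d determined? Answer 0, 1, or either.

either

Both values of d occur among assignments with t9 = 1:
  d=0: a=1, b=0, c=0, d=0, e=0
  d=1: a=0, b=0, c=0, d=1, e=0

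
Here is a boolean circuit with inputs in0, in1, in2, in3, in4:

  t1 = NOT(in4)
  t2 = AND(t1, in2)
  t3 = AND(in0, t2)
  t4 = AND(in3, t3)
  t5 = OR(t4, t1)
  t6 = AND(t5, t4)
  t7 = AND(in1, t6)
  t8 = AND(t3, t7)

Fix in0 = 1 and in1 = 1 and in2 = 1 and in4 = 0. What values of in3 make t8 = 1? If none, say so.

in3=1

t8 = AND(t3, t7) must be 1, so both t3 = 1 and t7 = 1.
Check with in0 = 1 and in1 = 1 and in2 = 1 and in4 = 0 and in3=1:
t1 = NOT(in4) = NOT 0 = 1
t2 = AND(t1, in2) = AND(1, 1) = 1
t3 = AND(in0, t2) = AND(1, 1) = 1
t4 = AND(in3, t3) = AND(1, 1) = 1
t5 = OR(t4, t1) = OR(1, 1) = 1
t6 = AND(t5, t4) = AND(1, 1) = 1
t7 = AND(in1, t6) = AND(1, 1) = 1
t8 = AND(t3, t7) = AND(1, 1) = 1
So t8 = 1.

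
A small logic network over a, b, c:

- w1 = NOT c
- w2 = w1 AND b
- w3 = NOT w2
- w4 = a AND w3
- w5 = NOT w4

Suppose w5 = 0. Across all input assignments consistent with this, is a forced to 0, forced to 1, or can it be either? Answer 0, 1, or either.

1

w5 = NOT w4 must be 0, so w4 = 1.
w4 = a AND w3 must be 1, so both a = 1 and w3 = 1.
Every assignment with w5 = 0 has a = 1; there are 3 such assignment(s).
  a=1, b=0, c=0
  a=1, b=0, c=1
  a=1, b=1, c=1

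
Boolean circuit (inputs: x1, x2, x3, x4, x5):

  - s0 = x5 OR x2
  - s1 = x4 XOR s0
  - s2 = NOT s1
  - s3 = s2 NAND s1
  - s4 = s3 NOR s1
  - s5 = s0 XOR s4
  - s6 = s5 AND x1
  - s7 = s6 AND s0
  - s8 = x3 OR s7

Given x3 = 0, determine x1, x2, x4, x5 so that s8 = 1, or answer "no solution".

x1=1, x2=0, x4=1, x5=1

Check with x3 = 0 and x1=1, x2=0, x4=1, x5=1:
s0 = x5 OR x2 = 1 OR 0 = 1
s1 = x4 XOR s0 = 1 XOR 1 = 0
s2 = NOT s1 = NOT 0 = 1
s3 = s2 NAND s1 = 1 NAND 0 = 1
s4 = s3 NOR s1 = 1 NOR 0 = 0
s5 = s0 XOR s4 = 1 XOR 0 = 1
s6 = s5 AND x1 = 1 AND 1 = 1
s7 = s6 AND s0 = 1 AND 1 = 1
s8 = x3 OR s7 = 0 OR 1 = 1
So s8 = 1.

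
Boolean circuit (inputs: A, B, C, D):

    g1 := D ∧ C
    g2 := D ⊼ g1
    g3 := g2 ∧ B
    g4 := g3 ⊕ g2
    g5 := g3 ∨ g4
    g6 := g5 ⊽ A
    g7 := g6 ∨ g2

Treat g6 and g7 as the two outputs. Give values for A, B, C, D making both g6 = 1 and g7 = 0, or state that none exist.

Across all 16 input combinations, none give both g6 = 1 and g7 = 0.

no solution exists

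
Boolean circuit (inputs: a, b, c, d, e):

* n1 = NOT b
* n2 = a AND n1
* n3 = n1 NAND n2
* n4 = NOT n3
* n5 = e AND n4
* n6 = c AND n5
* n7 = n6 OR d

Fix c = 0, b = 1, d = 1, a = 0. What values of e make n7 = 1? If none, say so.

Check with c = 0, b = 1, d = 1, a = 0 and e=0:
n1 = NOT b = NOT 1 = 0
n2 = a AND n1 = 0 AND 0 = 0
n3 = n1 NAND n2 = 0 NAND 0 = 1
n4 = NOT n3 = NOT 1 = 0
n5 = e AND n4 = 0 AND 0 = 0
n6 = c AND n5 = 0 AND 0 = 0
n7 = n6 OR d = 0 OR 1 = 1
So n7 = 1.

e=0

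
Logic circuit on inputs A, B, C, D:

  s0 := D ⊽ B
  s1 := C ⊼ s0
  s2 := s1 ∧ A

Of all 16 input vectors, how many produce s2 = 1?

s2 = s1 ∧ A must be 1, so both s1 = 1 and A = 1.
s1 = C ⊼ s0 must be 1, so at least one of C, s0 is 0.
Enumerating the 16 input combinations, 7 give s2 = 1 and 9 give s2 = 0.

7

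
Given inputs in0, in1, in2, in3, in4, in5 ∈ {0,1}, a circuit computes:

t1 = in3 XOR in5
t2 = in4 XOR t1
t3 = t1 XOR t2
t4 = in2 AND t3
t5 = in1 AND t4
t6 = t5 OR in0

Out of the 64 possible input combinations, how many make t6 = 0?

28

t6 = t5 OR in0 must be 0, so both t5 = 0 and in0 = 0.
t5 = in1 AND t4 must be 0, so at least one of in1, t4 is 0.
Enumerating the 64 input combinations, 28 give t6 = 0 and 36 give t6 = 1.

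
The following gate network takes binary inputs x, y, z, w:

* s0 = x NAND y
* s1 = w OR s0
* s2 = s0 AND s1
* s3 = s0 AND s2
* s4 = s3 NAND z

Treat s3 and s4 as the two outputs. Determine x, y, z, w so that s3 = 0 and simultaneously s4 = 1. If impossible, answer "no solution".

Check with x=1 y=1 z=1 w=1:
s0 = x NAND y = 1 NAND 1 = 0
s1 = w OR s0 = 1 OR 0 = 1
s2 = s0 AND s1 = 0 AND 1 = 0
s3 = s0 AND s2 = 0 AND 0 = 0
s4 = s3 NAND z = 0 NAND 1 = 1
So s3 = 0 and s4 = 1.

x=1 y=1 z=1 w=1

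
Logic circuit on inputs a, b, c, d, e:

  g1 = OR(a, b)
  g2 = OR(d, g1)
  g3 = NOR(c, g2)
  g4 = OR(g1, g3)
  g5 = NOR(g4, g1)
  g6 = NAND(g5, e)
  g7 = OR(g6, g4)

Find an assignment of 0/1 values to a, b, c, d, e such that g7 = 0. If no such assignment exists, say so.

g7 = OR(g6, g4) must be 0, so both g6 = 0 and g4 = 0.
g6 = NAND(g5, e) must be 0, so both g5 = 1 and e = 1.
g4 = OR(g1, g3) must be 0, so both g1 = 0 and g3 = 0.
Check with a=0 b=0 c=1 d=0 e=1:
g1 = OR(a, b) = OR(0, 0) = 0
g2 = OR(d, g1) = OR(0, 0) = 0
g3 = NOR(c, g2) = NOR(1, 0) = 0
g4 = OR(g1, g3) = OR(0, 0) = 0
g5 = NOR(g4, g1) = NOR(0, 0) = 1
g6 = NAND(g5, e) = NAND(1, 1) = 0
g7 = OR(g6, g4) = OR(0, 0) = 0
So g7 = 0 as required.

a=0 b=0 c=1 d=0 e=1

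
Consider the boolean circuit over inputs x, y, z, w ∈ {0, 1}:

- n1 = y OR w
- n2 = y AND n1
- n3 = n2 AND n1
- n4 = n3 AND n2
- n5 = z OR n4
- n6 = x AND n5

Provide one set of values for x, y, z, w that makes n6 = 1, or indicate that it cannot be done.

n6 = x AND n5 must be 1, so both x = 1 and n5 = 1.
Check with x=1 y=1 z=0 w=0:
n1 = y OR w = 1 OR 0 = 1
n2 = y AND n1 = 1 AND 1 = 1
n3 = n2 AND n1 = 1 AND 1 = 1
n4 = n3 AND n2 = 1 AND 1 = 1
n5 = z OR n4 = 0 OR 1 = 1
n6 = x AND n5 = 1 AND 1 = 1
So n6 = 1 as required.

x=1 y=1 z=0 w=0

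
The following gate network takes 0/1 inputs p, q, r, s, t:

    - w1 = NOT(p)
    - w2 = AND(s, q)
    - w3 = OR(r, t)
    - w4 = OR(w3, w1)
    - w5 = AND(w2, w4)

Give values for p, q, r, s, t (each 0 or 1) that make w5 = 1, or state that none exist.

p=0, q=1, r=0, s=1, t=1

w5 = AND(w2, w4) must be 1, so both w2 = 1 and w4 = 1.
Check with p=0, q=1, r=0, s=1, t=1:
w1 = NOT(p) = NOT 0 = 1
w2 = AND(s, q) = AND(1, 1) = 1
w3 = OR(r, t) = OR(0, 1) = 1
w4 = OR(w3, w1) = OR(1, 1) = 1
w5 = AND(w2, w4) = AND(1, 1) = 1
So w5 = 1 as required.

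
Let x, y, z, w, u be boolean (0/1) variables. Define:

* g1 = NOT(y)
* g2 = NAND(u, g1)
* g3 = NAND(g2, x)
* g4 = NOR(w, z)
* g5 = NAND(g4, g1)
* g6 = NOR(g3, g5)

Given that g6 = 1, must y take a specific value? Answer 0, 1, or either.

g6 = NOR(g3, g5) must be 1, so both g3 = 0 and g5 = 0.
Every assignment with g6 = 1 has y = 0; there are 1 such assignment(s).
  x=1, y=0, z=0, w=0, u=0

0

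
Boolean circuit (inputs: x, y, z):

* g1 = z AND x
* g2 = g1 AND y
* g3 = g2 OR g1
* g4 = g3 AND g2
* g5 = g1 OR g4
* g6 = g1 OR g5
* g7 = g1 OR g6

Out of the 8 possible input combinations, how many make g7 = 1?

g7 = g1 OR g6 must be 1, so at least one of g1, g6 is 1.
Satisfying assignments:
  x=1, y=0, z=1
  x=1, y=1, z=1

2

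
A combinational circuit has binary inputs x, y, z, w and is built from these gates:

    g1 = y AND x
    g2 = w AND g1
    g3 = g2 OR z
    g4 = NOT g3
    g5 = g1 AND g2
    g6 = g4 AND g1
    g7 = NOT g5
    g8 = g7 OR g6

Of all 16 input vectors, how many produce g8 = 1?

14

g8 = g7 OR g6 must be 1, so at least one of g7, g6 is 1.
Enumerating the 16 input combinations, 14 give g8 = 1 and 2 give g8 = 0.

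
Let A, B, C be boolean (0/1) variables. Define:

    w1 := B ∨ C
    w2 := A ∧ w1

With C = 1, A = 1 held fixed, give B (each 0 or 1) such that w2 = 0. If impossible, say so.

no solution exists

With C = 1, A = 1 fixed, none of the 2 settings of B give w2 = 0.
For example, with B=1:
w1 = B ∨ C = 1 ∨ 1 = 1
w2 = A ∧ w1 = 1 ∧ 1 = 1
giving w2 = 1 ≠ 0.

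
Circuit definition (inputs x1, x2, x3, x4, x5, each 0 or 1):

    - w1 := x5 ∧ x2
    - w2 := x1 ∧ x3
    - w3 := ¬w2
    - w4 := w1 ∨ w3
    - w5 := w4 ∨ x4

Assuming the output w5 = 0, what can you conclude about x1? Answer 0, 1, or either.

1

w5 = w4 ∨ x4 must be 0, so both w4 = 0 and x4 = 0.
Every assignment with w5 = 0 has x1 = 1; there are 3 such assignment(s).
  x1=1, x2=0, x3=1, x4=0, x5=0
  x1=1, x2=0, x3=1, x4=0, x5=1
  x1=1, x2=1, x3=1, x4=0, x5=0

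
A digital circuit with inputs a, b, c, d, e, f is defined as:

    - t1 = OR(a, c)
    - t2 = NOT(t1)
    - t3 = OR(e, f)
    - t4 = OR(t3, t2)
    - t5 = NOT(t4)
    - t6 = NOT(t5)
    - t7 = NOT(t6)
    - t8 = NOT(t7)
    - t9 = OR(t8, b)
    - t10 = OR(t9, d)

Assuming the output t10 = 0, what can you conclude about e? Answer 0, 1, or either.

t10 = OR(t9, d) must be 0, so both t9 = 0 and d = 0.
Every assignment with t10 = 0 has e = 0; there are 3 such assignment(s).
  a=0, b=0, c=1, d=0, e=0, f=0
  a=1, b=0, c=0, d=0, e=0, f=0
  a=1, b=0, c=1, d=0, e=0, f=0

0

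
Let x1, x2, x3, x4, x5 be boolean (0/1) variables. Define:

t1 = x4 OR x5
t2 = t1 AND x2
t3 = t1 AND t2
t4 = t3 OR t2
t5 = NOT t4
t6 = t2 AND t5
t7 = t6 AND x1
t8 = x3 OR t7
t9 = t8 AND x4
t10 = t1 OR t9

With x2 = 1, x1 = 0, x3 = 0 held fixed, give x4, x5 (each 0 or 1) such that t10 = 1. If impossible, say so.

t10 = t1 OR t9 must be 1, so at least one of t1, t9 is 1.
Check with x2 = 1, x1 = 0, x3 = 0 and x4=1, x5=0:
t1 = x4 OR x5 = 1 OR 0 = 1
t2 = t1 AND x2 = 1 AND 1 = 1
t3 = t1 AND t2 = 1 AND 1 = 1
t4 = t3 OR t2 = 1 OR 1 = 1
t5 = NOT t4 = NOT 1 = 0
t6 = t2 AND t5 = 1 AND 0 = 0
t7 = t6 AND x1 = 0 AND 0 = 0
t8 = x3 OR t7 = 0 OR 0 = 0
t9 = t8 AND x4 = 0 AND 1 = 0
t10 = t1 OR t9 = 1 OR 0 = 1
So t10 = 1.

x4=1, x5=0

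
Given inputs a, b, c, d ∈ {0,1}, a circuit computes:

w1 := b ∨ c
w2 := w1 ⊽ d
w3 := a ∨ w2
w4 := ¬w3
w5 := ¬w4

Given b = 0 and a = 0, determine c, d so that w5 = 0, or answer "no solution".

w5 = ¬w4 must be 0, so w4 = 1.
Check with b = 0 and a = 0 and c=1, d=1:
w1 = b ∨ c = 0 ∨ 1 = 1
w2 = w1 ⊽ d = 1 ⊽ 1 = 0
w3 = a ∨ w2 = 0 ∨ 0 = 0
w4 = ¬w3 = ¬0 = 1
w5 = ¬w4 = ¬1 = 0
So w5 = 0.

c=1, d=1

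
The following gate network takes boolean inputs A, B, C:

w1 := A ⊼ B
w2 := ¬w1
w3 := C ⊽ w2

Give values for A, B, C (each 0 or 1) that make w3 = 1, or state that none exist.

A=1, B=0, C=0

Check with A=1, B=0, C=0:
w1 = A ⊼ B = 1 ⊼ 0 = 1
w2 = ¬w1 = ¬1 = 0
w3 = C ⊽ w2 = 0 ⊽ 0 = 1
So w3 = 1 as required.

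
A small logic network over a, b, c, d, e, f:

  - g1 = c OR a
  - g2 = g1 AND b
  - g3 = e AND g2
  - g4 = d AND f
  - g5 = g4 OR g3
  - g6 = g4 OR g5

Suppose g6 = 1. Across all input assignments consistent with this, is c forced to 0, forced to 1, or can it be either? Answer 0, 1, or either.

either

Both values of c occur among assignments with g6 = 1:
  c=0: a=0, b=0, c=0, d=1, e=0, f=1
  c=1: a=0, b=0, c=1, d=1, e=0, f=1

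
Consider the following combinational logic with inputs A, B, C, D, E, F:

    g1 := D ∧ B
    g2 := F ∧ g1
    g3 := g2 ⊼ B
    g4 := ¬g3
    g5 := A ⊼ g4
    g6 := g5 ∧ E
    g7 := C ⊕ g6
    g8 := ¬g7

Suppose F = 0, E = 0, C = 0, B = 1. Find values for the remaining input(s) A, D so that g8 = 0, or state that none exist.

no solution exists

With F = 0, E = 0, C = 0, B = 1 fixed, none of the 4 settings of A, D give g8 = 0.
For example, with A=0, D=0:
g1 = D ∧ B = 0 ∧ 1 = 0
g2 = F ∧ g1 = 0 ∧ 0 = 0
g3 = g2 ⊼ B = 0 ⊼ 1 = 1
g4 = ¬g3 = ¬1 = 0
g5 = A ⊼ g4 = 0 ⊼ 0 = 1
g6 = g5 ∧ E = 1 ∧ 0 = 0
g7 = C ⊕ g6 = 0 ⊕ 0 = 0
g8 = ¬g7 = ¬0 = 1
giving g8 = 1 ≠ 0.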